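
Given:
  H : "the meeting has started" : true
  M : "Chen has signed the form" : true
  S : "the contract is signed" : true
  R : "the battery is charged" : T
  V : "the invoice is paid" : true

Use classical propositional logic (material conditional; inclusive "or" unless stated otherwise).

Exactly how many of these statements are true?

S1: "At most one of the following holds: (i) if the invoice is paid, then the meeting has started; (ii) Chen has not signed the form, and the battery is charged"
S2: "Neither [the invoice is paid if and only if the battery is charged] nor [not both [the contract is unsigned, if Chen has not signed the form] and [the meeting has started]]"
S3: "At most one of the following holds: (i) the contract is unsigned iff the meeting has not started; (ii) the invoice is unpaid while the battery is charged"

S1: In symbols: (V -> H) nand (not M and R)

V -> H = True -> True = True
not M = not True = False
not M and R = False and True = False
(V -> H) nand (not M and R) = True nand False = True
Hence S1 is true.

S2: Formalization: (V iff R) nor ((not M -> not S) nand H)

V iff R = True iff True = True
not M = not True = False
not S = not True = False
not M -> not S = False -> False = True
(not M -> not S) nand H = True nand True = False
(V iff R) nor ((not M -> not S) nand H) = True nor False = False
Thus S2 is false.

S3: Formalization: (not S iff not H) nand (not V and R)

not S = not True = False
not H = not True = False
not S iff not H = False iff False = True
not V = not True = False
not V and R = False and True = False
(not S iff not H) nand (not V and R) = True nand False = True
Hence S3 is true.

2 of the 3 statements are true (S1, S3).

2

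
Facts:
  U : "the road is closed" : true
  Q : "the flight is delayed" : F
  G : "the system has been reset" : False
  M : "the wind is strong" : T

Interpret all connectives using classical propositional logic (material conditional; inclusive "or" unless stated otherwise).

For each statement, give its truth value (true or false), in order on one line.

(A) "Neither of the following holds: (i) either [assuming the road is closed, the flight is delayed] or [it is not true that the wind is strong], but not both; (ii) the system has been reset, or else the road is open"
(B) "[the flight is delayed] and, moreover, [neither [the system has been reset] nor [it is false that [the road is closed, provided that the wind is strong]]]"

(A) true / (B) false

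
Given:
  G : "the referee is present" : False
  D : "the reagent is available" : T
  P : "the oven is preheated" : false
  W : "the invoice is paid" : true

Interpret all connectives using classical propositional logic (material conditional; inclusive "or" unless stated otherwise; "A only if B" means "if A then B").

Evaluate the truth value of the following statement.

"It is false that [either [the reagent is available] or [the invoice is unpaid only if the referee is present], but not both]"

true

Values: D=T, W=T, G=F.
Parsed as ¬(D ⊕ (¬W → G))

¬W = ¬T = F
¬W → G = F → F = T
D ⊕ (¬W → G) = T ⊕ T = F
¬(D ⊕ (¬W → G)) = ¬F = T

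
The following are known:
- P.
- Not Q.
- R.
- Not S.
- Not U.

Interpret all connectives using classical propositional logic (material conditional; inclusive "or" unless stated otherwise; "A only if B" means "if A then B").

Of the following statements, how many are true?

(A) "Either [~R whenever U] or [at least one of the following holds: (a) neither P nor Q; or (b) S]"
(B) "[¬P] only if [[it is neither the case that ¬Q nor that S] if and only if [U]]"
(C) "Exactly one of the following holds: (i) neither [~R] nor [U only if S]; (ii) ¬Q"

3

(A): In symbols: (U -> not R) or ((P nor Q) or S)

not R = not True = False
U -> not R = False -> False = True
P nor Q = True nor False = False
(P nor Q) or S = False or False = False
(U -> not R) or ((P nor Q) or S) = True or False = True
Hence (A) is true.

(B): In symbols: not P -> ((not Q nor S) iff U)

not P = not True = False
not Q = not False = True
not Q nor S = True nor False = False
(not Q nor S) iff U = False iff False = True
not P -> ((not Q nor S) iff U) = False -> True = True
Thus (B) is true.

(C): This is (not R nor (U -> S)) xor not Q.

not R = not True = False
U -> S = False -> False = True
not R nor (U -> S) = False nor True = False
not Q = not False = True
(not R nor (U -> S)) xor not Q = False xor True = True
So (C) is true.

Count: 3.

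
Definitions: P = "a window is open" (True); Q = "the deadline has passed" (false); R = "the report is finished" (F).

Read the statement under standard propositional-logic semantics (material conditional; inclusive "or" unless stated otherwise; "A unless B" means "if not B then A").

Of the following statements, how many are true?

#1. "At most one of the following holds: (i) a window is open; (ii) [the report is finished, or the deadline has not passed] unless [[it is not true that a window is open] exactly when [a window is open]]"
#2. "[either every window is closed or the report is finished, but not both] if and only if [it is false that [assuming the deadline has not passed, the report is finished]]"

#1: In symbols: P ↑ ((R ∨ ¬Q) ∨ (¬P ↔ P))

¬Q = ¬F = T
R ∨ ¬Q = F ∨ T = T
¬P = ¬T = F
¬P ↔ P = F ↔ T = F
(R ∨ ¬Q) ∨ (¬P ↔ P) = T ∨ F = T
P ↑ ((R ∨ ¬Q) ∨ (¬P ↔ P)) = T ↑ T = F
Hence #1 is false.

#2: This is (¬P ⊕ R) ↔ ¬(¬Q → R).

¬P = ¬T = F
¬P ⊕ R = F ⊕ F = F
¬Q = ¬F = T
¬Q → R = T → F = F
¬(¬Q → R) = ¬F = T
(¬P ⊕ R) ↔ ¬(¬Q → R) = F ↔ T = F
So #2 is false.

0 of the 2 statements are true (none).

0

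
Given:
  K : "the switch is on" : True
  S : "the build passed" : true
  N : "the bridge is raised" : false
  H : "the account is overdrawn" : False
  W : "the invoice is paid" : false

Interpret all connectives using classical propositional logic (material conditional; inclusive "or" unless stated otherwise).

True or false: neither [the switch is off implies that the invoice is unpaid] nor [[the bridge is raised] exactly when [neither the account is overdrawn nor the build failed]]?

In symbols: (not K -> not W) nor (N iff (H nor not S))

not K = not True = False
not W = not False = True
not K -> not W = False -> True = True
not S = not True = False
H nor not S = False nor False = True
N iff (H nor not S) = False iff True = False
(not K -> not W) nor (N iff (H nor not S)) = True nor False = False

False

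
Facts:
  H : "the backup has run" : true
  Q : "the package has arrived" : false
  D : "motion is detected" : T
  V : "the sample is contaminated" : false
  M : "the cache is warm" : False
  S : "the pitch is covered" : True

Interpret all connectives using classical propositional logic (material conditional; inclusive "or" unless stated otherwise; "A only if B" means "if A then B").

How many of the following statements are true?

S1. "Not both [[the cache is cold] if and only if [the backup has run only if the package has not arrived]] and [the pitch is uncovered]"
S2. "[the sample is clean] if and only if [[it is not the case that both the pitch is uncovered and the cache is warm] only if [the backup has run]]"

2

S1: Formalization: (¬M ↔ (H → ¬Q)) ↑ ¬S

¬M = ¬F = T
¬Q = ¬F = T
H → ¬Q = T → T = T
¬M ↔ (H → ¬Q) = T ↔ T = T
¬S = ¬T = F
(¬M ↔ (H → ¬Q)) ↑ ¬S = T ↑ F = T
Hence S1 is true.

S2: Parsed as ¬V ↔ ((¬S ↑ M) → H)

¬V = ¬F = T
¬S = ¬T = F
¬S ↑ M = F ↑ F = T
(¬S ↑ M) → H = T → T = T
¬V ↔ ((¬S ↑ M) → H) = T ↔ T = T
Thus S2 is true.

True statements: 2 (S1, S2).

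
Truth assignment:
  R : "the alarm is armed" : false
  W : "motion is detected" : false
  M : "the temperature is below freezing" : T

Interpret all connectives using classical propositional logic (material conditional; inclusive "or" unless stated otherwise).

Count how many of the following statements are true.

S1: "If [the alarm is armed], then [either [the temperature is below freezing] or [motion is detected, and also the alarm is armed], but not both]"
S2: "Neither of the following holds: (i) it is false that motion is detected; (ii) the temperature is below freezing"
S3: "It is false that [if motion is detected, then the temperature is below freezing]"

1

S1: Parsed as R -> (M xor (W & R))

W & R = F & F = F
M xor (W & R) = T xor F = T
R -> (M xor (W & R)) = F -> T = T
Thus S1 is true.

S2: Parsed as ~W nor M

~W = ~F = T
~W nor M = T nor T = F
Thus S2 is false.

S3: Formalization: ~(W -> M)

W -> M = F -> T = T
~(W -> M) = ~T = F
Hence S3 is false.

Count: 1.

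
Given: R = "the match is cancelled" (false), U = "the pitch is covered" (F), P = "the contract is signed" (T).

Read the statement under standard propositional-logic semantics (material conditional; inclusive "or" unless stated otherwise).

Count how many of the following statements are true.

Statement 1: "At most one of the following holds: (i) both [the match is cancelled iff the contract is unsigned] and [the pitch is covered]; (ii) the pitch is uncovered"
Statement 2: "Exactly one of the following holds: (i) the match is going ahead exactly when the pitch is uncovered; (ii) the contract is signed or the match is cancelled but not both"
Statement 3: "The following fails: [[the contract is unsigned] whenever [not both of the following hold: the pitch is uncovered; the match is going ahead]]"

Statement 1: In symbols: ((R ↔ ¬P) ∧ U) ↑ ¬U

¬P = ¬T = F
R ↔ ¬P = F ↔ F = T
(R ↔ ¬P) ∧ U = T ∧ F = F
¬U = ¬F = T
((R ↔ ¬P) ∧ U) ↑ ¬U = F ↑ T = T
Hence Statement 1 is true.

Statement 2: In symbols: (¬R ↔ ¬U) ⊕ (P ⊕ R)

¬R = ¬F = T
¬U = ¬F = T
¬R ↔ ¬U = T ↔ T = T
P ⊕ R = T ⊕ F = T
(¬R ↔ ¬U) ⊕ (P ⊕ R) = T ⊕ T = F
Hence Statement 2 is false.

Statement 3: In symbols: ¬((¬U ↑ ¬R) → ¬P)

¬U = ¬F = T
¬R = ¬F = T
¬U ↑ ¬R = T ↑ T = F
¬P = ¬T = F
(¬U ↑ ¬R) → ¬P = F → F = T
¬((¬U ↑ ¬R) → ¬P) = ¬T = F
So Statement 3 is false.

True statements: 1 (Statement 1).

1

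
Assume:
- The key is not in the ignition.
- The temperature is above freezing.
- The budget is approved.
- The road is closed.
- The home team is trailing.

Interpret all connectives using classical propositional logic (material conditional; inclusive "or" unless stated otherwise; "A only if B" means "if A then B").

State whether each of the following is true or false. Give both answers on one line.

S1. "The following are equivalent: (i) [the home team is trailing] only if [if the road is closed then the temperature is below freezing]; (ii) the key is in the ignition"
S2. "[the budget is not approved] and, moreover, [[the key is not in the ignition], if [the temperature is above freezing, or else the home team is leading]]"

S1 T, S2 F

Let U = "the home team is leading" (False), S = "the road is closed" (True), Q = "the temperature is below freezing" (False), P = "the key is in the ignition" (False), R = "the budget is approved" (True).

S1: Parsed as (not U -> (S -> Q)) iff P

not U = not False = True
S -> Q = True -> False = False
not U -> (S -> Q) = True -> False = False
(not U -> (S -> Q)) iff P = False iff False = True
Hence S1 is true.

S2: Formalization: not R and ((not Q or U) -> not P)

not R = not True = False
not Q = not False = True
not Q or U = True or False = True
not P = not False = True
(not Q or U) -> not P = True -> True = True
not R and ((not Q or U) -> not P) = False and True = False
So S2 is false.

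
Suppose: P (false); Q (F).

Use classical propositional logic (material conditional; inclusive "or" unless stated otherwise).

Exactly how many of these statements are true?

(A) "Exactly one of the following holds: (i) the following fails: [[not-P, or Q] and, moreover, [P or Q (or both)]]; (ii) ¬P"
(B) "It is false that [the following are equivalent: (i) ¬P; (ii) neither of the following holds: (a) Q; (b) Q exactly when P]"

1

(A): Formalization: ¬((¬P ∨ Q) ∧ (P ∨ Q)) ⊕ ¬P

¬P = ¬F = T
¬P ∨ Q = T ∨ F = T
P ∨ Q = F ∨ F = F
(¬P ∨ Q) ∧ (P ∨ Q) = T ∧ F = F
¬((¬P ∨ Q) ∧ (P ∨ Q)) = ¬F = T
¬P = ¬F = T
¬((¬P ∨ Q) ∧ (P ∨ Q)) ⊕ ¬P = T ⊕ T = F
Thus (A) is false.

(B): Parsed as ¬(¬P ↔ (Q ↓ (Q ↔ P)))

¬P = ¬F = T
Q ↔ P = F ↔ F = T
Q ↓ (Q ↔ P) = F ↓ T = F
¬P ↔ (Q ↓ (Q ↔ P)) = T ↔ F = F
¬(¬P ↔ (Q ↓ (Q ↔ P))) = ¬F = T
Hence (B) is true.

True statements: 1 ((B)).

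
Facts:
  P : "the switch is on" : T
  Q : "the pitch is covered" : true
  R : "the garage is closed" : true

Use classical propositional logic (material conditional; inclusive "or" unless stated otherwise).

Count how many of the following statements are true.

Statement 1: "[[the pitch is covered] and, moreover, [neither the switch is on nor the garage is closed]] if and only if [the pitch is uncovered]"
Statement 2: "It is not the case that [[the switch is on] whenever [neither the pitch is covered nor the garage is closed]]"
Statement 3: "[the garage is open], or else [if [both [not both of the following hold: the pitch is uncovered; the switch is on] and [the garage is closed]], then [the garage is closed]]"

2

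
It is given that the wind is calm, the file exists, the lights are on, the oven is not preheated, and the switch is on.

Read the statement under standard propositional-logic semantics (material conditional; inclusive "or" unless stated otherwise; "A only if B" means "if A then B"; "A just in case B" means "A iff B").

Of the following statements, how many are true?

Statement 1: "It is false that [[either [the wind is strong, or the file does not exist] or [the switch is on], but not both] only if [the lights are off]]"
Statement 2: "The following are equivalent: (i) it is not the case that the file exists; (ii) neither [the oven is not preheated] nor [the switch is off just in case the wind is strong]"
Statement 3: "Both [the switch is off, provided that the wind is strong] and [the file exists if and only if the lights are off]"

2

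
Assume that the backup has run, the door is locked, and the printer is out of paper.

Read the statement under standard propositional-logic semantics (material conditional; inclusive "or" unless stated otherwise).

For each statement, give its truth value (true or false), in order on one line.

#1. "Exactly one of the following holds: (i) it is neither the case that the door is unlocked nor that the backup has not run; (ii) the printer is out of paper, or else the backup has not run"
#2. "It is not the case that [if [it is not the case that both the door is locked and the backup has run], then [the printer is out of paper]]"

#1 F, #2 F

Let P = "the door is locked" (T), K = "the backup has run" (T), S = "the printer has paper" (F).

#1: Formalization: (~P nor ~K) xor (~S | ~K)

~P = ~T = F
~K = ~T = F
~P nor ~K = F nor F = T
~S = ~F = T
~K = ~T = F
~S | ~K = T | F = T
(~P nor ~K) xor (~S | ~K) = T xor T = F
So #1 is false.

#2: This is ~((P nand K) -> ~S).

P nand K = T nand T = F
~S = ~F = T
(P nand K) -> ~S = F -> T = T
~((P nand K) -> ~S) = ~T = F
Hence #2 is false.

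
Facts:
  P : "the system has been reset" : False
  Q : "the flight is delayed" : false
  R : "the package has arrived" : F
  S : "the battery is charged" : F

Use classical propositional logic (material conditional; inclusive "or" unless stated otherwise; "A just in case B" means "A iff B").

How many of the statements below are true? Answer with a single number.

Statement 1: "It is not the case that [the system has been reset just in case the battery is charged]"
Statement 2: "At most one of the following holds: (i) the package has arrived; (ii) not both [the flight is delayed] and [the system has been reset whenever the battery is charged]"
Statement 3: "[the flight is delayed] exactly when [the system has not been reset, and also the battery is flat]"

1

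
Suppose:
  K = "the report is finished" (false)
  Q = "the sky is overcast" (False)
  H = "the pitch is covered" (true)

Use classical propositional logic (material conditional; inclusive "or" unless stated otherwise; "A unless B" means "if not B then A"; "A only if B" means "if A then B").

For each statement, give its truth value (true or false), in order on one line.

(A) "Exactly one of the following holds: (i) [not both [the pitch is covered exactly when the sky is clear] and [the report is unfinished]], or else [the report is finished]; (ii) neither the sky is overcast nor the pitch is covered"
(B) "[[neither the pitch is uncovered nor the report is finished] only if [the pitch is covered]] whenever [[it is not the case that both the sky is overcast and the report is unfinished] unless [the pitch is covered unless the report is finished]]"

(A): This is (((H ↔ ¬Q) ↑ ¬K) ∨ K) ⊕ (Q ↓ H).

¬Q = ¬F = T
H ↔ ¬Q = T ↔ T = T
¬K = ¬F = T
(H ↔ ¬Q) ↑ ¬K = T ↑ T = F
((H ↔ ¬Q) ↑ ¬K) ∨ K = F ∨ F = F
Q ↓ H = F ↓ T = F
(((H ↔ ¬Q) ↑ ¬K) ∨ K) ⊕ (Q ↓ H) = F ⊕ F = F
So (A) is false.

(B): Formalization: ((Q ↑ ¬K) ∨ (H ∨ K)) → ((¬H ↓ K) → H)

¬K = ¬F = T
Q ↑ ¬K = F ↑ T = T
H ∨ K = T ∨ F = T
(Q ↑ ¬K) ∨ (H ∨ K) = T ∨ T = T
¬H = ¬T = F
¬H ↓ K = F ↓ F = T
(¬H ↓ K) → H = T → T = T
((Q ↑ ¬K) ∨ (H ∨ K)) → ((¬H ↓ K) → H) = T → T = T
Thus (B) is true.

(A) F / (B) T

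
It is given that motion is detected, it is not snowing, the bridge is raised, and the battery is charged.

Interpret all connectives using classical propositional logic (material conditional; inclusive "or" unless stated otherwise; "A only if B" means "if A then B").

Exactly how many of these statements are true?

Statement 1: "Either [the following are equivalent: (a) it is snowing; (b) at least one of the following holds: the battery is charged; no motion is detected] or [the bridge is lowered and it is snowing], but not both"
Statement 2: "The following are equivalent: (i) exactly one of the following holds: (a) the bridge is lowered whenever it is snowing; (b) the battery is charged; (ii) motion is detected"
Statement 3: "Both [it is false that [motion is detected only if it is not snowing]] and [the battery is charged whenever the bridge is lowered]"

Let Q = "it is snowing" (F), S = "the battery is charged" (T), P = "motion is detected" (T), R = "the bridge is raised" (T).

Statement 1: Formalization: (Q <-> (S | ~P)) xor (~R & Q)

~P = ~T = F
S | ~P = T | F = T
Q <-> (S | ~P) = F <-> T = F
~R = ~T = F
~R & Q = F & F = F
(Q <-> (S | ~P)) xor (~R & Q) = F xor F = F
Hence Statement 1 is false.

Statement 2: Parsed as ((Q -> ~R) xor S) <-> P

~R = ~T = F
Q -> ~R = F -> F = T
(Q -> ~R) xor S = T xor T = F
((Q -> ~R) xor S) <-> P = F <-> T = F
Hence Statement 2 is false.

Statement 3: This is ~(P -> ~Q) & (~R -> S).

~Q = ~F = T
P -> ~Q = T -> T = T
~(P -> ~Q) = ~T = F
~R = ~T = F
~R -> S = F -> T = T
~(P -> ~Q) & (~R -> S) = F & T = F
Hence Statement 3 is false.

0 of the 3 statements are true (none).

0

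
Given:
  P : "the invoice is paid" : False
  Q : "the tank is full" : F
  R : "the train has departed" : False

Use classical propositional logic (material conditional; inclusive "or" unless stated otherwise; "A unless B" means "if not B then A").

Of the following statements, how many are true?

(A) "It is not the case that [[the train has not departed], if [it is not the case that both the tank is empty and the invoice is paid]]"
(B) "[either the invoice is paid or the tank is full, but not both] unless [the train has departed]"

(A): In symbols: not ((not Q nand P) -> not R)

not Q = not False = True
not Q nand P = True nand False = True
not R = not False = True
(not Q nand P) -> not R = True -> True = True
not ((not Q nand P) -> not R) = not True = False
Hence (A) is false.

(B): Parsed as (P xor Q) or R

P xor Q = False xor False = False
(P xor Q) or R = False or False = False
Thus (B) is false.

True statements: 0 (none).

0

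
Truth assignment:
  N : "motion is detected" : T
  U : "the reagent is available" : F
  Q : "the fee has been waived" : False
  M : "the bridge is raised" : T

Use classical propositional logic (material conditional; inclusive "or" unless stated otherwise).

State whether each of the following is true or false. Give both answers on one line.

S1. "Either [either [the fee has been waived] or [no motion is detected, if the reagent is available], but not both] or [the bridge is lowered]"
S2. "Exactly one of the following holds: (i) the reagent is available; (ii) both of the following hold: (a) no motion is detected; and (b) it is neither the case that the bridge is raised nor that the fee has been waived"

S1: In symbols: (Q ⊕ (U → ¬N)) ∨ ¬M

¬N = ¬T = F
U → ¬N = F → F = T
Q ⊕ (U → ¬N) = F ⊕ T = T
¬M = ¬T = F
(Q ⊕ (U → ¬N)) ∨ ¬M = T ∨ F = T
So S1 is true.

S2: This is U ⊕ (¬N ∧ (M ↓ Q)).

¬N = ¬T = F
M ↓ Q = T ↓ F = F
¬N ∧ (M ↓ Q) = F ∧ F = F
U ⊕ (¬N ∧ (M ↓ Q)) = F ⊕ F = F
Hence S2 is false.

S1 true; S2 false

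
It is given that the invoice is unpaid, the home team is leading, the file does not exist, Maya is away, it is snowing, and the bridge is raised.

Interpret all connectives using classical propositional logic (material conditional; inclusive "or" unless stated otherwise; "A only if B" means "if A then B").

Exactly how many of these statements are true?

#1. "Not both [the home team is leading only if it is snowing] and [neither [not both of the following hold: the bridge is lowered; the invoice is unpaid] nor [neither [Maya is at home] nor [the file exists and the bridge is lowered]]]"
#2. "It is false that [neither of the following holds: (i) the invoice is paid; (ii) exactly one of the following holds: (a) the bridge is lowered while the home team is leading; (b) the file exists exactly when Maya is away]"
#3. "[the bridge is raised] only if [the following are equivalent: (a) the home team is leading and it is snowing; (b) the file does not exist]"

2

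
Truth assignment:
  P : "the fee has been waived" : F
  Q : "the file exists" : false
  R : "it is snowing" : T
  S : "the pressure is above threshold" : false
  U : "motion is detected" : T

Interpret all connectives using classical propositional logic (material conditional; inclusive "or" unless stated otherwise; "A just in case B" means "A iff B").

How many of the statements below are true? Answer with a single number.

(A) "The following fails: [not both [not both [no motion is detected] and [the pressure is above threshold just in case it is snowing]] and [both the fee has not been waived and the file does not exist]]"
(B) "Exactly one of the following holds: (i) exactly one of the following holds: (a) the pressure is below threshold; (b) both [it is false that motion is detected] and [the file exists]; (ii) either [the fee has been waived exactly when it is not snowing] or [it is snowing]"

(A): In symbols: ¬((¬U ↑ (S ↔ R)) ↑ (¬P ∧ ¬Q))

¬U = ¬T = F
S ↔ R = F ↔ T = F
¬U ↑ (S ↔ R) = F ↑ F = T
¬P = ¬F = T
¬Q = ¬F = T
¬P ∧ ¬Q = T ∧ T = T
(¬U ↑ (S ↔ R)) ↑ (¬P ∧ ¬Q) = T ↑ T = F
¬((¬U ↑ (S ↔ R)) ↑ (¬P ∧ ¬Q)) = ¬F = T
Hence (A) is true.

(B): Formalization: (¬S ⊕ (¬U ∧ Q)) ⊕ ((P ↔ ¬R) ∨ R)

¬S = ¬F = T
¬U = ¬T = F
¬U ∧ Q = F ∧ F = F
¬S ⊕ (¬U ∧ Q) = T ⊕ F = T
¬R = ¬T = F
P ↔ ¬R = F ↔ F = T
(P ↔ ¬R) ∨ R = T ∨ T = T
(¬S ⊕ (¬U ∧ Q)) ⊕ ((P ↔ ¬R) ∨ R) = T ⊕ T = F
Thus (B) is false.

Count: 1.

1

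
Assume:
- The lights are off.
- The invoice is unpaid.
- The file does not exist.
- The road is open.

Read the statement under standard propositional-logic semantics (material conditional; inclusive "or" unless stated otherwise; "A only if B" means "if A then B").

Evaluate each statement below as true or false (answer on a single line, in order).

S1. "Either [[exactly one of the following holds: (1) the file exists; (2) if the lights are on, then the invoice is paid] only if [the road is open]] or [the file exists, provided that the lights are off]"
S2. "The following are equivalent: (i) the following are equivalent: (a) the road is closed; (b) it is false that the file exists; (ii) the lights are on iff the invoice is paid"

S1 true, S2 false

Let R = "the file exists" (False), P = "the lights are on" (False), Q = "the invoice is paid" (False), S = "the road is closed" (False).

S1: In symbols: ((R xor (P -> Q)) -> not S) or (not P -> R)

P -> Q = False -> False = True
R xor (P -> Q) = False xor True = True
not S = not False = True
(R xor (P -> Q)) -> not S = True -> True = True
not P = not False = True
not P -> R = True -> False = False
((R xor (P -> Q)) -> not S) or (not P -> R) = True or False = True
Thus S1 is true.

S2: Parsed as (S iff not R) iff (P iff Q)

not R = not False = True
S iff not R = False iff True = False
P iff Q = False iff False = True
(S iff not R) iff (P iff Q) = False iff True = False
Thus S2 is false.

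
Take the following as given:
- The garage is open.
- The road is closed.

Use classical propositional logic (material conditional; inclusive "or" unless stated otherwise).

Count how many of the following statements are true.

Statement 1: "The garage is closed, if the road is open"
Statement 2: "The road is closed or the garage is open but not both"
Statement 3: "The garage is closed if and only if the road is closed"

Let Q = "the road is closed" (T), P = "the garage is closed" (F).

Statement 1: Parsed as ¬Q → P

¬Q = ¬T = F
¬Q → P = F → F = T
So Statement 1 is true.

Statement 2: This is Q ⊕ ¬P.

¬P = ¬F = T
Q ⊕ ¬P = T ⊕ T = F
Hence Statement 2 is false.

Statement 3: Formalization: P ↔ Q

P ↔ Q = F ↔ T = F
Thus Statement 3 is false.

1 of the 3 statements is true.

1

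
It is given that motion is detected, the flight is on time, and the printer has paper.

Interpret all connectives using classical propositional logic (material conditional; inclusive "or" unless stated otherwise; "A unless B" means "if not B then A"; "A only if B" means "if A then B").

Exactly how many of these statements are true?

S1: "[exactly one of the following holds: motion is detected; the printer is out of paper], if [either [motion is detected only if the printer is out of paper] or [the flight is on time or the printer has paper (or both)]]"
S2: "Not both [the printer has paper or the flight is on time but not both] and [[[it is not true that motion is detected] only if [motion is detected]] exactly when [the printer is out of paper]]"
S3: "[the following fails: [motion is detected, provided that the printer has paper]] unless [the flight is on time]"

3

Let P = "motion is detected" (T), R = "the printer has paper" (T), Q = "the flight is delayed" (F).

S1: Parsed as ((P -> ~R) | (~Q | R)) -> (P xor ~R)

~R = ~T = F
P -> ~R = T -> F = F
~Q = ~F = T
~Q | R = T | T = T
(P -> ~R) | (~Q | R) = F | T = T
~R = ~T = F
P xor ~R = T xor F = T
((P -> ~R) | (~Q | R)) -> (P xor ~R) = T -> T = T
So S1 is true.

S2: Formalization: (R xor ~Q) nand ((~P -> P) <-> ~R)

~Q = ~F = T
R xor ~Q = T xor T = F
~P = ~T = F
~P -> P = F -> T = T
~R = ~T = F
(~P -> P) <-> ~R = T <-> F = F
(R xor ~Q) nand ((~P -> P) <-> ~R) = F nand F = T
So S2 is true.

S3: This is ~(R -> P) | ~Q.

R -> P = T -> T = T
~(R -> P) = ~T = F
~Q = ~F = T
~(R -> P) | ~Q = F | T = T
Hence S3 is true.

Count: 3.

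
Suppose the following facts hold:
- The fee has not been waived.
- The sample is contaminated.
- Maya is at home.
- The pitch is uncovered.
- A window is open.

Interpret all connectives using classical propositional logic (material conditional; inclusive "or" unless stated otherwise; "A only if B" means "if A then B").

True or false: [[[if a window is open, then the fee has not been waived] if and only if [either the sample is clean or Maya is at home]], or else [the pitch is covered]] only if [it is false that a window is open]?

false

Let M = "a window is open" (T), D = "the fee has been waived" (F), Q = "the sample is contaminated" (T), G = "Maya is at home" (T), K = "the pitch is covered" (F).
This is (((M → ¬D) ↔ (¬Q ∨ G)) ∨ K) → ¬M.

¬D = ¬F = T
M → ¬D = T → T = T
¬Q = ¬T = F
¬Q ∨ G = F ∨ T = T
(M → ¬D) ↔ (¬Q ∨ G) = T ↔ T = T
((M → ¬D) ↔ (¬Q ∨ G)) ∨ K = T ∨ F = T
¬M = ¬T = F
(((M → ¬D) ↔ (¬Q ∨ G)) ∨ K) → ¬M = T → F = F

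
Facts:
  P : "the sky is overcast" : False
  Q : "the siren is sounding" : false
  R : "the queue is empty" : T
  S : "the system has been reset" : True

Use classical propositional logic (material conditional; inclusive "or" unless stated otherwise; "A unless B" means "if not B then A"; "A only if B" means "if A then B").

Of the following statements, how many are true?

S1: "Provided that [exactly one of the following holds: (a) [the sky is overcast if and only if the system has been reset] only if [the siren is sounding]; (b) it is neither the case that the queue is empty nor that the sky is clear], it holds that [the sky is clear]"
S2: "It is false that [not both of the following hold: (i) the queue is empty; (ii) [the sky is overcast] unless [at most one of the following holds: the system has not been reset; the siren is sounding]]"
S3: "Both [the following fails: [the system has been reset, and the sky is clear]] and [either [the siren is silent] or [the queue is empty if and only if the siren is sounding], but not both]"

S1: Formalization: (((P iff S) -> Q) xor (R nor not P)) -> not P

P iff S = False iff True = False
(P iff S) -> Q = False -> False = True
not P = not False = True
R nor not P = True nor True = False
((P iff S) -> Q) xor (R nor not P) = True xor False = True
not P = not False = True
(((P iff S) -> Q) xor (R nor not P)) -> not P = True -> True = True
Thus S1 is true.

S2: This is not (R nand (P or (not S nand Q))).

not S = not True = False
not S nand Q = False nand False = True
P or (not S nand Q) = False or True = True
R nand (P or (not S nand Q)) = True nand True = False
not (R nand (P or (not S nand Q))) = not False = True
Hence S2 is true.

S3: In symbols: not (S and not P) and (not Q xor (R iff Q))

not P = not False = True
S and not P = True and True = True
not (S and not P) = not True = False
not Q = not False = True
R iff Q = True iff False = False
not Q xor (R iff Q) = True xor False = True
not (S and not P) and (not Q xor (R iff Q)) = False and True = False
Hence S3 is false.

True statements: 2 (S1, S2).

2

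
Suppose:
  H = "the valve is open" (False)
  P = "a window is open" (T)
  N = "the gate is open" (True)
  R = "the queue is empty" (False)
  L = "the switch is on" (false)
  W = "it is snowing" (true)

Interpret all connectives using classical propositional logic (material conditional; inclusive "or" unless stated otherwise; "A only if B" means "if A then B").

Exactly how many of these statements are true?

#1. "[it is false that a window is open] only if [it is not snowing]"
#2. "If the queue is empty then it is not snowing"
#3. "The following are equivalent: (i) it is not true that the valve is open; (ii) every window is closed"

2

#1: Formalization: ¬P → ¬W

¬P = ¬T = F
¬W = ¬T = F
¬P → ¬W = F → F = T
Hence #1 is true.

#2: In symbols: R → ¬W

¬W = ¬T = F
R → ¬W = F → F = T
Hence #2 is true.

#3: This is ¬H ↔ ¬P.

¬H = ¬F = T
¬P = ¬T = F
¬H ↔ ¬P = T ↔ F = F
So #3 is false.

True statements: 2.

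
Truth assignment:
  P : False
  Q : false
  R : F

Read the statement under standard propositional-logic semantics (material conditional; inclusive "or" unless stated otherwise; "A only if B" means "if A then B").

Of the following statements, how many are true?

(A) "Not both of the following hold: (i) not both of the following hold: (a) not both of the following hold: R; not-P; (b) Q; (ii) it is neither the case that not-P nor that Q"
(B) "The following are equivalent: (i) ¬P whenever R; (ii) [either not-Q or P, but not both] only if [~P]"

2

(A): This is ((R ↑ ¬P) ↑ Q) ↑ (¬P ↓ Q).

¬P = ¬F = T
R ↑ ¬P = F ↑ T = T
(R ↑ ¬P) ↑ Q = T ↑ F = T
¬P = ¬F = T
¬P ↓ Q = T ↓ F = F
((R ↑ ¬P) ↑ Q) ↑ (¬P ↓ Q) = T ↑ F = T
Hence (A) is true.

(B): Formalization: (R → ¬P) ↔ ((¬Q ⊕ P) → ¬P)

¬P = ¬F = T
R → ¬P = F → T = T
¬Q = ¬F = T
¬Q ⊕ P = T ⊕ F = T
¬P = ¬F = T
(¬Q ⊕ P) → ¬P = T → T = T
(R → ¬P) ↔ ((¬Q ⊕ P) → ¬P) = T ↔ T = T
So (B) is true.

True statements: 2.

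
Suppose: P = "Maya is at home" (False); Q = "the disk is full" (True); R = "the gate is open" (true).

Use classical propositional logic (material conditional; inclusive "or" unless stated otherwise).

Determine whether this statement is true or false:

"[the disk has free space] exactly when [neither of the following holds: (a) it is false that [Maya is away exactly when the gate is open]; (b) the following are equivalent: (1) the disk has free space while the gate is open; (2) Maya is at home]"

Formalization: ~Q <-> (~(~P <-> R) nor ((~Q & R) <-> P))

~Q = ~T = F
~P = ~F = T
~P <-> R = T <-> T = T
~(~P <-> R) = ~T = F
~Q = ~T = F
~Q & R = F & T = F
(~Q & R) <-> P = F <-> F = T
~(~P <-> R) nor ((~Q & R) <-> P) = F nor T = F
~Q <-> (~(~P <-> R) nor ((~Q & R) <-> P)) = F <-> F = T

True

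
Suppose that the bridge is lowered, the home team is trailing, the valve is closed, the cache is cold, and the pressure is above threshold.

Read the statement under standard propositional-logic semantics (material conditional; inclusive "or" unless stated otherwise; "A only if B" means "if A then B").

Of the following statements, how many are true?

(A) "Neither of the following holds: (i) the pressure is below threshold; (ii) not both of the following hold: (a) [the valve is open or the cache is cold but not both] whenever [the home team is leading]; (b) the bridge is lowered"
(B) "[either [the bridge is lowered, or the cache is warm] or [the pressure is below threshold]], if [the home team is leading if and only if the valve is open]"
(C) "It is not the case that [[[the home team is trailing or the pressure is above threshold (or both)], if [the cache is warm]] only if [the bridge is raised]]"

3

Let G = "the pressure is above threshold" (True), N = "the home team is leading" (False), L = "the valve is open" (False), U = "the cache is warm" (False), R = "the bridge is raised" (False).

(A): This is not G nor ((N -> (L xor not U)) nand not R).

not G = not True = False
not U = not False = True
L xor not U = False xor True = True
N -> (L xor not U) = False -> True = True
not R = not False = True
(N -> (L xor not U)) nand not R = True nand True = False
not G nor ((N -> (L xor not U)) nand not R) = False nor False = True
Hence (A) is true.

(B): Parsed as (N iff L) -> ((not R or U) or not G)

N iff L = False iff False = True
not R = not False = True
not R or U = True or False = True
not G = not True = False
(not R or U) or not G = True or False = True
(N iff L) -> ((not R or U) or not G) = True -> True = True
So (B) is true.

(C): In symbols: not ((U -> (not N or G)) -> R)

not N = not False = True
not N or G = True or True = True
U -> (not N or G) = False -> True = True
(U -> (not N or G)) -> R = True -> False = False
not ((U -> (not N or G)) -> R) = not False = True
Thus (C) is true.

True statements: 3.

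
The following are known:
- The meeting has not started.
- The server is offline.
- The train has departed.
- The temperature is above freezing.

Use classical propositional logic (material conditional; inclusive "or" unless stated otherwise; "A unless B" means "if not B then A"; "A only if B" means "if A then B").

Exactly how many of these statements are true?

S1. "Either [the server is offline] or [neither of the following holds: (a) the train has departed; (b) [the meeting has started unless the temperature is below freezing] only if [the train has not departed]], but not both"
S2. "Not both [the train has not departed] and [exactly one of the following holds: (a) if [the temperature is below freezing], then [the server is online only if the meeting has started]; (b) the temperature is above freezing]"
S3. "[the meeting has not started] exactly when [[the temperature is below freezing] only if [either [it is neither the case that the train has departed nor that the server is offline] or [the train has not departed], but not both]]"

3

Let V = "the server is online" (F), D = "the train has departed" (T), U = "the meeting has started" (F), P = "the temperature is below freezing" (F).

S1: In symbols: ~V xor (D nor ((U | P) -> ~D))

~V = ~F = T
U | P = F | F = F
~D = ~T = F
(U | P) -> ~D = F -> F = T
D nor ((U | P) -> ~D) = T nor T = F
~V xor (D nor ((U | P) -> ~D)) = T xor F = T
Thus S1 is true.

S2: Formalization: ~D nand ((P -> (V -> U)) xor ~P)

~D = ~T = F
V -> U = F -> F = T
P -> (V -> U) = F -> T = T
~P = ~F = T
(P -> (V -> U)) xor ~P = T xor T = F
~D nand ((P -> (V -> U)) xor ~P) = F nand F = T
Thus S2 is true.

S3: Parsed as ~U <-> (P -> ((D nor ~V) xor ~D))

~U = ~F = T
~V = ~F = T
D nor ~V = T nor T = F
~D = ~T = F
(D nor ~V) xor ~D = F xor F = F
P -> ((D nor ~V) xor ~D) = F -> F = T
~U <-> (P -> ((D nor ~V) xor ~D)) = T <-> T = T
Hence S3 is true.

3 of the 3 statements are true (S1, S2, S3).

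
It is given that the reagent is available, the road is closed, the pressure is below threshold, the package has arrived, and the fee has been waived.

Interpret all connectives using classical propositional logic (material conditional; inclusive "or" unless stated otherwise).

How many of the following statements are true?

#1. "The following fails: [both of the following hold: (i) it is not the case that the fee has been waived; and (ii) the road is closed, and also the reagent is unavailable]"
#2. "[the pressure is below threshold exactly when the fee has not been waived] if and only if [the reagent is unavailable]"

Let G = "the fee has been waived" (T), P = "the road is closed" (T), M = "the reagent is available" (T), D = "the pressure is above threshold" (F).

#1: This is ¬(¬G ∧ (P ∧ ¬M)).

¬G = ¬T = F
¬M = ¬T = F
P ∧ ¬M = T ∧ F = F
¬G ∧ (P ∧ ¬M) = F ∧ F = F
¬(¬G ∧ (P ∧ ¬M)) = ¬F = T
Hence #1 is true.

#2: In symbols: (¬D ↔ ¬G) ↔ ¬M

¬D = ¬F = T
¬G = ¬T = F
¬D ↔ ¬G = T ↔ F = F
¬M = ¬T = F
(¬D ↔ ¬G) ↔ ¬M = F ↔ F = T
So #2 is true.

Count: 2.

2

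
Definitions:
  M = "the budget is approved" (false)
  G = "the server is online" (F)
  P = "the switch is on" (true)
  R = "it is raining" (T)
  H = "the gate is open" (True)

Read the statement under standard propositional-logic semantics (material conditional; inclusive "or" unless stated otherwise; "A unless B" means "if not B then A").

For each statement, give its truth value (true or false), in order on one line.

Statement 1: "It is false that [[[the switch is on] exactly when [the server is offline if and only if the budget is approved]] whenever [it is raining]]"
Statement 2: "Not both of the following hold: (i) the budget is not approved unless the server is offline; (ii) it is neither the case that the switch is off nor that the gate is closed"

Statement 1 True / Statement 2 False

Statement 1: This is ~(R -> (P <-> (~G <-> M))).

~G = ~F = T
~G <-> M = T <-> F = F
P <-> (~G <-> M) = T <-> F = F
R -> (P <-> (~G <-> M)) = T -> F = F
~(R -> (P <-> (~G <-> M))) = ~F = T
Hence Statement 1 is true.

Statement 2: This is (~M | ~G) nand (~P nor ~H).

~M = ~F = T
~G = ~F = T
~M | ~G = T | T = T
~P = ~T = F
~H = ~T = F
~P nor ~H = F nor F = T
(~M | ~G) nand (~P nor ~H) = T nand T = F
Hence Statement 2 is false.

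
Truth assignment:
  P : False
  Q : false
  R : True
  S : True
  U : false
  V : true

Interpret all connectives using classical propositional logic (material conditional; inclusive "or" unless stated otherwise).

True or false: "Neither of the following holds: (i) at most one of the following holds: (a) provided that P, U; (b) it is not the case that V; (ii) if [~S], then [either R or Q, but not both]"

The statement is false.

Formalization: ((P -> U) nand ~V) nor (~S -> (R xor Q))

P -> U = F -> F = T
~V = ~T = F
(P -> U) nand ~V = T nand F = T
~S = ~T = F
R xor Q = T xor F = T
~S -> (R xor Q) = F -> T = T
((P -> U) nand ~V) nor (~S -> (R xor Q)) = T nor T = F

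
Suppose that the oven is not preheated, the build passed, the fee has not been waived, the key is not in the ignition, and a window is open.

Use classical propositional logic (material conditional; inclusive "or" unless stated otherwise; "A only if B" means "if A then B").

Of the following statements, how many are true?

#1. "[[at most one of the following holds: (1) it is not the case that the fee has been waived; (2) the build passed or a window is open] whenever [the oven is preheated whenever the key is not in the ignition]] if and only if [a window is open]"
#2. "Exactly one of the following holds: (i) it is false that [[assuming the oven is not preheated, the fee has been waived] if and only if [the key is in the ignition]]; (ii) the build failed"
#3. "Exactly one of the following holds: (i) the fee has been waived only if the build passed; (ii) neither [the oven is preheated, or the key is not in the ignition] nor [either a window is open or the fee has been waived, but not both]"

2

Let M = "the key is in the ignition" (F), S = "the oven is preheated" (F), H = "the fee has been waived" (F), Q = "the build passed" (T), W = "a window is open" (T).

#1: Formalization: ((¬M → S) → (¬H ↑ (Q ∨ W))) ↔ W

¬M = ¬F = T
¬M → S = T → F = F
¬H = ¬F = T
Q ∨ W = T ∨ T = T
¬H ↑ (Q ∨ W) = T ↑ T = F
(¬M → S) → (¬H ↑ (Q ∨ W)) = F → F = T
((¬M → S) → (¬H ↑ (Q ∨ W))) ↔ W = T ↔ T = T
Hence #1 is true.

#2: Formalization: ¬((¬S → H) ↔ M) ⊕ ¬Q

¬S = ¬F = T
¬S → H = T → F = F
(¬S → H) ↔ M = F ↔ F = T
¬((¬S → H) ↔ M) = ¬T = F
¬Q = ¬T = F
¬((¬S → H) ↔ M) ⊕ ¬Q = F ⊕ F = F
So #2 is false.

#3: Formalization: (H → Q) ⊕ ((S ∨ ¬M) ↓ (W ⊕ H))

H → Q = F → T = T
¬M = ¬F = T
S ∨ ¬M = F ∨ T = T
W ⊕ H = T ⊕ F = T
(S ∨ ¬M) ↓ (W ⊕ H) = T ↓ T = F
(H → Q) ⊕ ((S ∨ ¬M) ↓ (W ⊕ H)) = T ⊕ F = T
Thus #3 is true.

Count: 2.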